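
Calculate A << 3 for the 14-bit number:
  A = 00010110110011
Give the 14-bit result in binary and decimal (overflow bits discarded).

Shift left by 3: drop the top 3 bit(s), append 3 zero(s) on the right.
  00010110110011  ->  discard [000], keep [10110110011], append 000
= 10110110011000

Answer: 10110110011000 (11672)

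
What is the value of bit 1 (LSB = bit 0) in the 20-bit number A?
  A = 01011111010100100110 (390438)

Bit 1 is the 2nd from the right.
  01011111010100100110
                    ^
That bit is 1.

Answer: 1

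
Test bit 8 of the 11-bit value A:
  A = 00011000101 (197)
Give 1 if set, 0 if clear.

Bit 8 is the 9th from the right.
  00011000101
    ^
That bit is 0.

Answer: 0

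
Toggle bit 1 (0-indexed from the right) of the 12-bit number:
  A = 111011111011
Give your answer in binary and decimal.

Mask = 1 << 1 = 000000000010
Bit 1 of A is 1; XOR with the mask flips it to 0.
  111011111011
^ 000000000010
--------------
  111011111001

Answer: 111011111001 (3833)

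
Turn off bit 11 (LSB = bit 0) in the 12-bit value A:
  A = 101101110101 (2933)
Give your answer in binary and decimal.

Mask = ~(1 << 11) = 011111111111
Bit 11 of A is 1, so AND-ing with the mask clears it to 0.
  101101110101
& 011111111111
--------------
  001101110101

Answer: 001101110101 (885)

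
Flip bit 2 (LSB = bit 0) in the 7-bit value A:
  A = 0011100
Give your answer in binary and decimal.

Mask = 1 << 2 = 0000100
Bit 2 of A is 1; XOR with the mask flips it to 0.
  0011100
^ 0000100
---------
  0011000

Answer: 0011000 (24)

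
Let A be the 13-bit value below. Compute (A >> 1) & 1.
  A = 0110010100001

Bit 1 is the 2nd from the right.
  0110010100001
             ^
That bit is 0.

Answer: 0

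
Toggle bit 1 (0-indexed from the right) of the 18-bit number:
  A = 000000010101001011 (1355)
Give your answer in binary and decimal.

Mask = 1 << 1 = 000000000000000010
Bit 1 of A is 1; XOR with the mask flips it to 0.
  000000010101001011
^ 000000000000000010
--------------------
  000000010101001001

Answer: 000000010101001001 (1353)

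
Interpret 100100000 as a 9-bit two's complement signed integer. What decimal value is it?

MSB is 1, so the value is negative. Find the magnitude:
1. Invert bits:  011011111
2. Add 1:        011100000  = 224
3. Apply sign:   -224

Answer: -224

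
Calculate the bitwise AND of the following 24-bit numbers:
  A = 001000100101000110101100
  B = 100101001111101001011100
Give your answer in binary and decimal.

Apply & to each column (1 only where both bits are 1):
  001000100101000110101100
& 100101001111101001011100
--------------------------
  000000000101000000001100

Answer: 000000000101000000001100 (20492)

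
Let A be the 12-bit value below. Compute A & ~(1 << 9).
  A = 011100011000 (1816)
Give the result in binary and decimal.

Mask = ~(1 << 9) = 110111111111
Bit 9 of A is 1, so AND-ing with the mask clears it to 0.
  011100011000
& 110111111111
--------------
  010100011000

Answer: 010100011000 (1304)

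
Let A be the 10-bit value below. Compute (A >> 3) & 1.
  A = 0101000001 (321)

Bit 3 is the 4th from the right.
  0101000001
        ^
That bit is 0.

Answer: 0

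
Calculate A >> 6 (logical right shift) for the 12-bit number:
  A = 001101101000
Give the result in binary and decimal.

Logical shift right by 6: drop the bottom 6 bit(s), prepend 6 zero(s) on the left.
  001101101000  ->  keep [001101], discard [101000], prepend 000000
= 000000001101

Answer: 000000001101 (13)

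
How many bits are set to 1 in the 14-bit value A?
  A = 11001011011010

11001011011010
1-bits at positions (from bit 0 = LSB): 1, 3, 4, 6, 7, 9, 12, 13
Count = 8

Answer: 8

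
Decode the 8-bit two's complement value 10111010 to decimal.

MSB is 1, so the value is negative. Find the magnitude:
1. Invert bits:  01000101
2. Add 1:        01000110  = 70
3. Apply sign:   -70

Answer: -70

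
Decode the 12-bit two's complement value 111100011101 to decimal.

MSB is 1, so the value is negative. Find the magnitude:
1. Invert bits:  000011100010
2. Add 1:        000011100011  = 227
3. Apply sign:   -227

Answer: -227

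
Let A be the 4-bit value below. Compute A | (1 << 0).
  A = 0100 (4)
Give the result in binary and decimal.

Mask = 1 << 0 = 0001
Bit 0 of A is 0, so OR-ing with the mask flips it to 1.
  0100
| 0001
------
  0101

Answer: 0101 (5)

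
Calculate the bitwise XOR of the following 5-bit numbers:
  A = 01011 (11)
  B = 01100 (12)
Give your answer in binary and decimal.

Apply ^ to each column (1 where bits differ):
  01011
^ 01100
-------
  00111

Answer: 00111 (7)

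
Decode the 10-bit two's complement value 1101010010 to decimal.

MSB is 1, so the value is negative. Find the magnitude:
1. Invert bits:  0010101101
2. Add 1:        0010101110  = 174
3. Apply sign:   -174

Answer: -174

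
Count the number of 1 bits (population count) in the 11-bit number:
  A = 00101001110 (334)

00101001110
1-bits at positions (from bit 0 = LSB): 1, 2, 3, 6, 8
Count = 5

Answer: 5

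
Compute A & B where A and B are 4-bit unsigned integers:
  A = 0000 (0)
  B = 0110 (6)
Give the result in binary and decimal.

Apply & to each column (1 only where both bits are 1):
  0000
& 0110
------
  0000

Answer: 0000 (0)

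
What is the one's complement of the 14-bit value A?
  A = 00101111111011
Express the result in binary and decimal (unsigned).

Flip each bit (0->1, 1->0):
  00101111111011
  11010000000100

Answer: 11010000000100 (13316)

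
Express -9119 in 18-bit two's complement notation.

1. Binary of +9119:  000010001110011111
2. Invert bits:     111101110001100000
3. Add 1:           111101110001100001

Answer: 111101110001100001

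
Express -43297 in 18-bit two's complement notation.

1. Binary of +43297:  001010100100100001
2. Invert bits:     110101011011011110
3. Add 1:           110101011011011111

Answer: 110101011011011111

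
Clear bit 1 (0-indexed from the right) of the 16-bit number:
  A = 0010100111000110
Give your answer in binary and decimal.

Mask = ~(1 << 1) = 1111111111111101
Bit 1 of A is 1, so AND-ing with the mask clears it to 0.
  0010100111000110
& 1111111111111101
------------------
  0010100111000100

Answer: 0010100111000100 (10692)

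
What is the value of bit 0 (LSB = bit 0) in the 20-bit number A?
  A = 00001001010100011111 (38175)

Bit 0 is the 1st from the right.
  00001001010100011111
                     ^
That bit is 1.

Answer: 1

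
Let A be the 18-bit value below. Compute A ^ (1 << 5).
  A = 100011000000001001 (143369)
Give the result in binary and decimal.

Mask = 1 << 5 = 000000000000100000
Bit 5 of A is 0; XOR with the mask flips it to 1.
  100011000000001001
^ 000000000000100000
--------------------
  100011000000101001

Answer: 100011000000101001 (143401)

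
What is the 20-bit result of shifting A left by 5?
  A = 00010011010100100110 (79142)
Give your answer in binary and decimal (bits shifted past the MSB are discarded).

Shift left by 5: drop the top 5 bit(s), append 5 zero(s) on the right.
  00010011010100100110  ->  discard [00010], keep [011010100100110], append 00000
= 01101010010011000000

Answer: 01101010010011000000 (435392)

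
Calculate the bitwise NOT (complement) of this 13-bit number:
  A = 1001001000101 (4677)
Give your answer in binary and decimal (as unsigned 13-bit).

Flip each bit (0->1, 1->0):
  1001001000101
  0110110111010

Answer: 0110110111010 (3514)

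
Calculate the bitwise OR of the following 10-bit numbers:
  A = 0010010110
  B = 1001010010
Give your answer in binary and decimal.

Apply | to each column (1 where either bit is 1):
  0010010110
| 1001010010
------------
  1011010110

Answer: 1011010110 (726)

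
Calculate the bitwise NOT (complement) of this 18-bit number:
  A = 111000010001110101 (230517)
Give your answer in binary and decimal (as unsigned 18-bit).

Flip each bit (0->1, 1->0):
  111000010001110101
  000111101110001010

Answer: 000111101110001010 (31626)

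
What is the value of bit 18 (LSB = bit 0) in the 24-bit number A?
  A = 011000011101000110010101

Bit 18 is the 19th from the right.
  011000011101000110010101
       ^
That bit is 0.

Answer: 0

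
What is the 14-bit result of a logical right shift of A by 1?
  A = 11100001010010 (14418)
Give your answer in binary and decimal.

Logical shift right by 1: drop the bottom 1 bit(s), prepend 1 zero(s) on the left.
  11100001010010  ->  keep [1110000101001], discard [0], prepend 0
= 01110000101001

Answer: 01110000101001 (7209)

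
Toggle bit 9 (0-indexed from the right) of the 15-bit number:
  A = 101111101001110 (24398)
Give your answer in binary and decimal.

Mask = 1 << 9 = 000001000000000
Bit 9 of A is 1; XOR with the mask flips it to 0.
  101111101001110
^ 000001000000000
-----------------
  101110101001110

Answer: 101110101001110 (23886)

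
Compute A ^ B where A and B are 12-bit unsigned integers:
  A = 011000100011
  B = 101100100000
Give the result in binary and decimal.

Apply ^ to each column (1 where bits differ):
  011000100011
^ 101100100000
--------------
  110100000011

Answer: 110100000011 (3331)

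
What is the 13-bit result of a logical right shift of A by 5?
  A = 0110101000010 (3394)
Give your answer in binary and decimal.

Logical shift right by 5: drop the bottom 5 bit(s), prepend 5 zero(s) on the left.
  0110101000010  ->  keep [01101010], discard [00010], prepend 00000
= 0000001101010

Answer: 0000001101010 (106)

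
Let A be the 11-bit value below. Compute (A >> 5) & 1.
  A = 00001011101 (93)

Bit 5 is the 6th from the right.
  00001011101
       ^
That bit is 0.

Answer: 0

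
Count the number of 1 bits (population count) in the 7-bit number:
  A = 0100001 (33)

0100001
1-bits at positions (from bit 0 = LSB): 0, 5
Count = 2

Answer: 2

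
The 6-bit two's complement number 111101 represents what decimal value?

MSB is 1, so the value is negative. Find the magnitude:
1. Invert bits:  000010
2. Add 1:        000011  = 3
3. Apply sign:   -3

Answer: -3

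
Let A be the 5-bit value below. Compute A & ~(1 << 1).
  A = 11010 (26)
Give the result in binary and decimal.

Mask = ~(1 << 1) = 11101
Bit 1 of A is 1, so AND-ing with the mask clears it to 0.
  11010
& 11101
-------
  11000

Answer: 11000 (24)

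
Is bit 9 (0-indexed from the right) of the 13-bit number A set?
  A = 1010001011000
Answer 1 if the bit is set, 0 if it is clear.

Bit 9 is the 10th from the right.
  1010001011000
     ^
That bit is 0.

Answer: 0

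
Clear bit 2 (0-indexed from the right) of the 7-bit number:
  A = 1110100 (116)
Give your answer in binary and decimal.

Mask = ~(1 << 2) = 1111011
Bit 2 of A is 1, so AND-ing with the mask clears it to 0.
  1110100
& 1111011
---------
  1110000

Answer: 1110000 (112)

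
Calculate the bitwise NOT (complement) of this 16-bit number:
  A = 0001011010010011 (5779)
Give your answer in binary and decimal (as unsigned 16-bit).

Flip each bit (0->1, 1->0):
  0001011010010011
  1110100101101100

Answer: 1110100101101100 (59756)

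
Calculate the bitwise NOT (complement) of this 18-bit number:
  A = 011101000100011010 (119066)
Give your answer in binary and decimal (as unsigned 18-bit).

Flip each bit (0->1, 1->0):
  011101000100011010
  100010111011100101

Answer: 100010111011100101 (143077)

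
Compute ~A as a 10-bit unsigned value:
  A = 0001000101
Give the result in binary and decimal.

Flip each bit (0->1, 1->0):
  0001000101
  1110111010

Answer: 1110111010 (954)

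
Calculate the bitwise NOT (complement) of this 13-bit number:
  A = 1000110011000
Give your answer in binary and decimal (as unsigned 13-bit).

Flip each bit (0->1, 1->0):
  1000110011000
  0111001100111

Answer: 0111001100111 (3687)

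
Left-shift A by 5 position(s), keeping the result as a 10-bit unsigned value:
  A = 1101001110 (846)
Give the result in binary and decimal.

Shift left by 5: drop the top 5 bit(s), append 5 zero(s) on the right.
  1101001110  ->  discard [11010], keep [01110], append 00000
= 0111000000

Answer: 0111000000 (448)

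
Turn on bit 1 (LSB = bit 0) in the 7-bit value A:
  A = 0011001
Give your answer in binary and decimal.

Mask = 1 << 1 = 0000010
Bit 1 of A is 0, so OR-ing with the mask flips it to 1.
  0011001
| 0000010
---------
  0011011

Answer: 0011011 (27)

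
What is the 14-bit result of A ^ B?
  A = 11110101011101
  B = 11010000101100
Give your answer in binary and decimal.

Apply ^ to each column (1 where bits differ):
  11110101011101
^ 11010000101100
----------------
  00100101110001

Answer: 00100101110001 (2417)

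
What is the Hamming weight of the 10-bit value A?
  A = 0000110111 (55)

0000110111
1-bits at positions (from bit 0 = LSB): 0, 1, 2, 4, 5
Count = 5

Answer: 5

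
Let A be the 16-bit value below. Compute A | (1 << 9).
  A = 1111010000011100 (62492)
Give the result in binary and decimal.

Mask = 1 << 9 = 0000001000000000
Bit 9 of A is 0, so OR-ing with the mask flips it to 1.
  1111010000011100
| 0000001000000000
------------------
  1111011000011100

Answer: 1111011000011100 (63004)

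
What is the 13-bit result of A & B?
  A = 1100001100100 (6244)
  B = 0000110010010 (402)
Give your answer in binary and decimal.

Apply & to each column (1 only where both bits are 1):
  1100001100100
& 0000110010010
---------------
  0000000000000

Answer: 0000000000000 (0)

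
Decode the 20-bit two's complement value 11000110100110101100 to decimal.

MSB is 1, so the value is negative. Find the magnitude:
1. Invert bits:  00111001011001010011
2. Add 1:        00111001011001010100  = 235092
3. Apply sign:   -235092

Answer: -235092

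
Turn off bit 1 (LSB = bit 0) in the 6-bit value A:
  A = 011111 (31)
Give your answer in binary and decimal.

Mask = ~(1 << 1) = 111101
Bit 1 of A is 1, so AND-ing with the mask clears it to 0.
  011111
& 111101
--------
  011101

Answer: 011101 (29)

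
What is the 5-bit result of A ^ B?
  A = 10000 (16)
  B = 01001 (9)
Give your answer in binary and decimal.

Apply ^ to each column (1 where bits differ):
  10000
^ 01001
-------
  11001

Answer: 11001 (25)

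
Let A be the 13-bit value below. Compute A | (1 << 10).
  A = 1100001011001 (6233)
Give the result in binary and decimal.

Mask = 1 << 10 = 0010000000000
Bit 10 of A is 0, so OR-ing with the mask flips it to 1.
  1100001011001
| 0010000000000
---------------
  1110001011001

Answer: 1110001011001 (7257)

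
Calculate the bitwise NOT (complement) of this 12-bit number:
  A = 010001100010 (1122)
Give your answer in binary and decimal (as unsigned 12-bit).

Flip each bit (0->1, 1->0):
  010001100010
  101110011101

Answer: 101110011101 (2973)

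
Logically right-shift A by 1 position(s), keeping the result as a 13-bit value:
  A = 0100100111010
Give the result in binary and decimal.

Logical shift right by 1: drop the bottom 1 bit(s), prepend 1 zero(s) on the left.
  0100100111010  ->  keep [010010011101], discard [0], prepend 0
= 0010010011101

Answer: 0010010011101 (1181)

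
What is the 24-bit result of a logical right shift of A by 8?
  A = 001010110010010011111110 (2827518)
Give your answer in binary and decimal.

Logical shift right by 8: drop the bottom 8 bit(s), prepend 8 zero(s) on the left.
  001010110010010011111110  ->  keep [0010101100100100], discard [11111110], prepend 00000000
= 000000000010101100100100

Answer: 000000000010101100100100 (11044)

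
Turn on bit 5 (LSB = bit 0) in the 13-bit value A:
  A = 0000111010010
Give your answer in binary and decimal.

Mask = 1 << 5 = 0000000100000
Bit 5 of A is 0, so OR-ing with the mask flips it to 1.
  0000111010010
| 0000000100000
---------------
  0000111110010

Answer: 0000111110010 (498)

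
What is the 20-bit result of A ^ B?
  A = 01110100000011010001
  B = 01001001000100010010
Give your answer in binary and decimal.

Apply ^ to each column (1 where bits differ):
  01110100000011010001
^ 01001001000100010010
----------------------
  00111101000111000011

Answer: 00111101000111000011 (250307)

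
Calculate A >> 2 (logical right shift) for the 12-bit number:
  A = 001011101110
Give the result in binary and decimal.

Logical shift right by 2: drop the bottom 2 bit(s), prepend 2 zero(s) on the left.
  001011101110  ->  keep [0010111011], discard [10], prepend 00
= 000010111011

Answer: 000010111011 (187)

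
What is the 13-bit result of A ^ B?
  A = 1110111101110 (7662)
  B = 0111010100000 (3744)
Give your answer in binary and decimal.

Apply ^ to each column (1 where bits differ):
  1110111101110
^ 0111010100000
---------------
  1001101001110

Answer: 1001101001110 (4942)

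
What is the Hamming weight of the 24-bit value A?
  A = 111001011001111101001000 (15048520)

111001011001111101001000
1-bits at positions (from bit 0 = LSB): 3, 6, 8, 9, 10, 11, 12, 15, 16, 18, 21, 22, 23
Count = 13

Answer: 13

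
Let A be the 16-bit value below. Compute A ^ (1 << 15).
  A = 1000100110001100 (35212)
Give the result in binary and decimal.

Mask = 1 << 15 = 1000000000000000
Bit 15 of A is 1; XOR with the mask flips it to 0.
  1000100110001100
^ 1000000000000000
------------------
  0000100110001100

Answer: 0000100110001100 (2444)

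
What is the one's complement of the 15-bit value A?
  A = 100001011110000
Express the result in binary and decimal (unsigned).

Flip each bit (0->1, 1->0):
  100001011110000
  011110100001111

Answer: 011110100001111 (15631)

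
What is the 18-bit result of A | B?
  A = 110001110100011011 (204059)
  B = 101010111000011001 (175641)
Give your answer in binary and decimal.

Apply | to each column (1 where either bit is 1):
  110001110100011011
| 101010111000011001
--------------------
  111011111100011011

Answer: 111011111100011011 (245531)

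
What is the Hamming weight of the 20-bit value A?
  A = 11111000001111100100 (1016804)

11111000001111100100
1-bits at positions (from bit 0 = LSB): 2, 5, 6, 7, 8, 9, 15, 16, 17, 18, 19
Count = 11

Answer: 11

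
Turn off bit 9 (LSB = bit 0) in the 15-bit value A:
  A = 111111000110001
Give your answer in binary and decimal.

Mask = ~(1 << 9) = 111110111111111
Bit 9 of A is 1, so AND-ing with the mask clears it to 0.
  111111000110001
& 111110111111111
-----------------
  111110000110001

Answer: 111110000110001 (31793)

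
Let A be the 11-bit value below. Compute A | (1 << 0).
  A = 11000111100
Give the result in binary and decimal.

Mask = 1 << 0 = 00000000001
Bit 0 of A is 0, so OR-ing with the mask flips it to 1.
  11000111100
| 00000000001
-------------
  11000111101

Answer: 11000111101 (1597)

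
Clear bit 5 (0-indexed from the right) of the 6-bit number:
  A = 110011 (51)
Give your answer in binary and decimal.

Mask = ~(1 << 5) = 011111
Bit 5 of A is 1, so AND-ing with the mask clears it to 0.
  110011
& 011111
--------
  010011

Answer: 010011 (19)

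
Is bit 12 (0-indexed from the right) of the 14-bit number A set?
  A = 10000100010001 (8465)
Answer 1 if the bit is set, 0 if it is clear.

Bit 12 is the 13th from the right.
  10000100010001
   ^
That bit is 0.

Answer: 0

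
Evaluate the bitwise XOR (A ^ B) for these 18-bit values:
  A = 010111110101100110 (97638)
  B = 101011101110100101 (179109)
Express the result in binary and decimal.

Apply ^ to each column (1 where bits differ):
  010111110101100110
^ 101011101110100101
--------------------
  111100011011000011

Answer: 111100011011000011 (247491)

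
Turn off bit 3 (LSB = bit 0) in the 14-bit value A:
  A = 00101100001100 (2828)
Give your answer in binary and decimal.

Mask = ~(1 << 3) = 11111111110111
Bit 3 of A is 1, so AND-ing with the mask clears it to 0.
  00101100001100
& 11111111110111
----------------
  00101100000100

Answer: 00101100000100 (2820)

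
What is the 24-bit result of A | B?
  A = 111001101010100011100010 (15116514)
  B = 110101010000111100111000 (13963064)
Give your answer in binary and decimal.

Apply | to each column (1 where either bit is 1):
  111001101010100011100010
| 110101010000111100111000
--------------------------
  111101111010111111111010

Answer: 111101111010111111111010 (16232442)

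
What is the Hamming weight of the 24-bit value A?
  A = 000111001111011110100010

000111001111011110100010
1-bits at positions (from bit 0 = LSB): 1, 5, 7, 8, 9, 10, 12, 13, 14, 15, 18, 19, 20
Count = 13

Answer: 13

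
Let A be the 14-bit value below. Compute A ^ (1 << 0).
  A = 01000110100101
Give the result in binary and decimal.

Mask = 1 << 0 = 00000000000001
Bit 0 of A is 1; XOR with the mask flips it to 0.
  01000110100101
^ 00000000000001
----------------
  01000110100100

Answer: 01000110100100 (4516)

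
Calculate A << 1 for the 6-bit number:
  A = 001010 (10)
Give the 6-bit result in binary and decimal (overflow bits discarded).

Shift left by 1: drop the top 1 bit(s), append 1 zero(s) on the right.
  001010  ->  discard [0], keep [01010], append 0
= 010100

Answer: 010100 (20)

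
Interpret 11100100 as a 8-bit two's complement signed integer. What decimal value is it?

MSB is 1, so the value is negative. Find the magnitude:
1. Invert bits:  00011011
2. Add 1:        00011100  = 28
3. Apply sign:   -28

Answer: -28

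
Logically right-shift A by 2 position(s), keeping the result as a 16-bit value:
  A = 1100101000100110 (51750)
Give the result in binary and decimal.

Logical shift right by 2: drop the bottom 2 bit(s), prepend 2 zero(s) on the left.
  1100101000100110  ->  keep [11001010001001], discard [10], prepend 00
= 0011001010001001

Answer: 0011001010001001 (12937)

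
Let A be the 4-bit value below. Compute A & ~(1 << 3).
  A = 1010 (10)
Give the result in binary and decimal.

Mask = ~(1 << 3) = 0111
Bit 3 of A is 1, so AND-ing with the mask clears it to 0.
  1010
& 0111
------
  0010

Answer: 0010 (2)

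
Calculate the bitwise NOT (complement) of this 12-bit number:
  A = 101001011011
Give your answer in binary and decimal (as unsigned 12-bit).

Flip each bit (0->1, 1->0):
  101001011011
  010110100100

Answer: 010110100100 (1444)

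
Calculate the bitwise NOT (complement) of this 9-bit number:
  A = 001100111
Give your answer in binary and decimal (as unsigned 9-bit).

Flip each bit (0->1, 1->0):
  001100111
  110011000

Answer: 110011000 (408)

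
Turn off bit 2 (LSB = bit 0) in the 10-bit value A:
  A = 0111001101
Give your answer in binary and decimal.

Mask = ~(1 << 2) = 1111111011
Bit 2 of A is 1, so AND-ing with the mask clears it to 0.
  0111001101
& 1111111011
------------
  0111001001

Answer: 0111001001 (457)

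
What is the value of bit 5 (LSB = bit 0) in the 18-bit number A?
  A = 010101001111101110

Bit 5 is the 6th from the right.
  010101001111101110
              ^
That bit is 1.

Answer: 1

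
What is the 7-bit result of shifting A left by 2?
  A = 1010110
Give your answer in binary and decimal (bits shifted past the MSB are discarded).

Shift left by 2: drop the top 2 bit(s), append 2 zero(s) on the right.
  1010110  ->  discard [10], keep [10110], append 00
= 1011000

Answer: 1011000 (88)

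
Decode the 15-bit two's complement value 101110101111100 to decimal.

MSB is 1, so the value is negative. Find the magnitude:
1. Invert bits:  010001010000011
2. Add 1:        010001010000100  = 8836
3. Apply sign:   -8836

Answer: -8836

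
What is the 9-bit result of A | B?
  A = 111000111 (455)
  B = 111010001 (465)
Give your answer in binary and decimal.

Apply | to each column (1 where either bit is 1):
  111000111
| 111010001
-----------
  111010111

Answer: 111010111 (471)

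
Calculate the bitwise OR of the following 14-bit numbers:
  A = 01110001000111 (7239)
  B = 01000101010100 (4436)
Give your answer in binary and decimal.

Apply | to each column (1 where either bit is 1):
  01110001000111
| 01000101010100
----------------
  01110101010111

Answer: 01110101010111 (7511)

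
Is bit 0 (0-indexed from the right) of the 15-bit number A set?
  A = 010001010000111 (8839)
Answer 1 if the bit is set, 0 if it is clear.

Bit 0 is the 1st from the right.
  010001010000111
                ^
That bit is 1.

Answer: 1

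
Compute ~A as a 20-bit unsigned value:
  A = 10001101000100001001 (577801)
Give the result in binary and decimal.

Flip each bit (0->1, 1->0):
  10001101000100001001
  01110010111011110110

Answer: 01110010111011110110 (470774)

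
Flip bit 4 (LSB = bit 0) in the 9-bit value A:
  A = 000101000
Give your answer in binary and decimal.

Mask = 1 << 4 = 000010000
Bit 4 of A is 0; XOR with the mask flips it to 1.
  000101000
^ 000010000
-----------
  000111000

Answer: 000111000 (56)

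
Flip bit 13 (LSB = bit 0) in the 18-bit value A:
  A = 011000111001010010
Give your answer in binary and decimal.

Mask = 1 << 13 = 000010000000000000
Bit 13 of A is 0; XOR with the mask flips it to 1.
  011000111001010010
^ 000010000000000000
--------------------
  011010111001010010

Answer: 011010111001010010 (110162)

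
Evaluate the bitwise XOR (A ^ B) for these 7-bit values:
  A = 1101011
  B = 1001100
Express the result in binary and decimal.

Apply ^ to each column (1 where bits differ):
  1101011
^ 1001100
---------
  0100111

Answer: 0100111 (39)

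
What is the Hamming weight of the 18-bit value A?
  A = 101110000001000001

101110000001000001
1-bits at positions (from bit 0 = LSB): 0, 6, 13, 14, 15, 17
Count = 6

Answer: 6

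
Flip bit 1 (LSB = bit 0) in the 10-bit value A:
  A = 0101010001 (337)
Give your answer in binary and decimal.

Mask = 1 << 1 = 0000000010
Bit 1 of A is 0; XOR with the mask flips it to 1.
  0101010001
^ 0000000010
------------
  0101010011

Answer: 0101010011 (339)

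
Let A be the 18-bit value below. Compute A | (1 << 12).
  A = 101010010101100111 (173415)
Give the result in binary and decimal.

Mask = 1 << 12 = 000001000000000000
Bit 12 of A is 0, so OR-ing with the mask flips it to 1.
  101010010101100111
| 000001000000000000
--------------------
  101011010101100111

Answer: 101011010101100111 (177511)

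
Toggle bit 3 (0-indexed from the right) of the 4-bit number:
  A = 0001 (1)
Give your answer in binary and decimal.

Mask = 1 << 3 = 1000
Bit 3 of A is 0; XOR with the mask flips it to 1.
  0001
^ 1000
------
  1001

Answer: 1001 (9)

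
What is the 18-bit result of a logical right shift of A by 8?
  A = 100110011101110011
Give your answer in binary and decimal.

Logical shift right by 8: drop the bottom 8 bit(s), prepend 8 zero(s) on the left.
  100110011101110011  ->  keep [1001100111], discard [01110011], prepend 00000000
= 000000001001100111

Answer: 000000001001100111 (615)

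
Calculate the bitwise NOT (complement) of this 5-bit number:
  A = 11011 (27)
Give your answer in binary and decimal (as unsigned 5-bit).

Flip each bit (0->1, 1->0):
  11011
  00100

Answer: 00100 (4)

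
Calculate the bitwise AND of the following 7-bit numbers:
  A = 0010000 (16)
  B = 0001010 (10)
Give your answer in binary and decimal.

Apply & to each column (1 only where both bits are 1):
  0010000
& 0001010
---------
  0000000

Answer: 0000000 (0)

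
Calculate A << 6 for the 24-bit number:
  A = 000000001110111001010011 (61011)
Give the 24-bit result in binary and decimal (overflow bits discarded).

Shift left by 6: drop the top 6 bit(s), append 6 zero(s) on the right.
  000000001110111001010011  ->  discard [000000], keep [001110111001010011], append 000000
= 001110111001010011000000

Answer: 001110111001010011000000 (3904704)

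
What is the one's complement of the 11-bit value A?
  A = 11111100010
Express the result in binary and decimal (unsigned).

Flip each bit (0->1, 1->0):
  11111100010
  00000011101

Answer: 00000011101 (29)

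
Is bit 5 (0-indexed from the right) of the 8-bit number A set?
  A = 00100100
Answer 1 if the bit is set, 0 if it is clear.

Bit 5 is the 6th from the right.
  00100100
    ^
That bit is 1.

Answer: 1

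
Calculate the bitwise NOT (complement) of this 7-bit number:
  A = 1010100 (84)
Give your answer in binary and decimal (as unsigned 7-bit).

Flip each bit (0->1, 1->0):
  1010100
  0101011

Answer: 0101011 (43)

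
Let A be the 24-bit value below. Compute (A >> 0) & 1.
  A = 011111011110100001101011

Bit 0 is the 1st from the right.
  011111011110100001101011
                         ^
That bit is 1.

Answer: 1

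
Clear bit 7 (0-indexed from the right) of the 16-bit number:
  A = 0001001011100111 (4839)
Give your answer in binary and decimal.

Mask = ~(1 << 7) = 1111111101111111
Bit 7 of A is 1, so AND-ing with the mask clears it to 0.
  0001001011100111
& 1111111101111111
------------------
  0001001001100111

Answer: 0001001001100111 (4711)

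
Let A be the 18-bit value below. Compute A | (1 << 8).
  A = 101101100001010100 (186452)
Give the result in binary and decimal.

Mask = 1 << 8 = 000000000100000000
Bit 8 of A is 0, so OR-ing with the mask flips it to 1.
  101101100001010100
| 000000000100000000
--------------------
  101101100101010100

Answer: 101101100101010100 (186708)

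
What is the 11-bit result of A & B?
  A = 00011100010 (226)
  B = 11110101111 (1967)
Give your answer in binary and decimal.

Apply & to each column (1 only where both bits are 1):
  00011100010
& 11110101111
-------------
  00010100010

Answer: 00010100010 (162)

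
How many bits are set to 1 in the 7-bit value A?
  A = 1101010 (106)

1101010
1-bits at positions (from bit 0 = LSB): 1, 3, 5, 6
Count = 4

Answer: 4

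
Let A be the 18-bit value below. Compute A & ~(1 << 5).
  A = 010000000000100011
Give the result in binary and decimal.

Mask = ~(1 << 5) = 111111111111011111
Bit 5 of A is 1, so AND-ing with the mask clears it to 0.
  010000000000100011
& 111111111111011111
--------------------
  010000000000000011

Answer: 010000000000000011 (65539)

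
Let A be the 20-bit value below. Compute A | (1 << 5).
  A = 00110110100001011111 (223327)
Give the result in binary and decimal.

Mask = 1 << 5 = 00000000000000100000
Bit 5 of A is 0, so OR-ing with the mask flips it to 1.
  00110110100001011111
| 00000000000000100000
----------------------
  00110110100001111111

Answer: 00110110100001111111 (223359)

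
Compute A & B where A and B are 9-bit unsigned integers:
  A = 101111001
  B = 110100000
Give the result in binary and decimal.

Apply & to each column (1 only where both bits are 1):
  101111001
& 110100000
-----------
  100100000

Answer: 100100000 (288)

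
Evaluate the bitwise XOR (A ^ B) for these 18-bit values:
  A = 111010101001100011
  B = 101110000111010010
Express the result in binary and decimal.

Apply ^ to each column (1 where bits differ):
  111010101001100011
^ 101110000111010010
--------------------
  010100101110110001

Answer: 010100101110110001 (84913)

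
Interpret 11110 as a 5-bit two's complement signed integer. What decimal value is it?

MSB is 1, so the value is negative. Find the magnitude:
1. Invert bits:  00001
2. Add 1:        00010  = 2
3. Apply sign:   -2

Answer: -2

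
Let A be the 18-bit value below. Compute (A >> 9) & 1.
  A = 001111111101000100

Bit 9 is the 10th from the right.
  001111111101000100
          ^
That bit is 1.

Answer: 1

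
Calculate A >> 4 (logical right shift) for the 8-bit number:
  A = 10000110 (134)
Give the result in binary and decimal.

Logical shift right by 4: drop the bottom 4 bit(s), prepend 4 zero(s) on the left.
  10000110  ->  keep [1000], discard [0110], prepend 0000
= 00001000

Answer: 00001000 (8)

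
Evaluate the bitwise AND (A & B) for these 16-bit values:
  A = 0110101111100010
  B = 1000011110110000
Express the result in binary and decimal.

Apply & to each column (1 only where both bits are 1):
  0110101111100010
& 1000011110110000
------------------
  0000001110100000

Answer: 0000001110100000 (928)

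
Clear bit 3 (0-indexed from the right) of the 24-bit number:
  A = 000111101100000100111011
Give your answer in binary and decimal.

Mask = ~(1 << 3) = 111111111111111111110111
Bit 3 of A is 1, so AND-ing with the mask clears it to 0.
  000111101100000100111011
& 111111111111111111110111
--------------------------
  000111101100000100110011

Answer: 000111101100000100110011 (2015539)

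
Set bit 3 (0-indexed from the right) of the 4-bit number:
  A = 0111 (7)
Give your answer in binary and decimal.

Mask = 1 << 3 = 1000
Bit 3 of A is 0, so OR-ing with the mask flips it to 1.
  0111
| 1000
------
  1111

Answer: 1111 (15)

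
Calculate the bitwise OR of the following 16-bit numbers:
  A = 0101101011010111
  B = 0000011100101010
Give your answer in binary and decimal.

Apply | to each column (1 where either bit is 1):
  0101101011010111
| 0000011100101010
------------------
  0101111111111111

Answer: 0101111111111111 (24575)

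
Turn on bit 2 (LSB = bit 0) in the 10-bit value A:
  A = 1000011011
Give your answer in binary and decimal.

Mask = 1 << 2 = 0000000100
Bit 2 of A is 0, so OR-ing with the mask flips it to 1.
  1000011011
| 0000000100
------------
  1000011111

Answer: 1000011111 (543)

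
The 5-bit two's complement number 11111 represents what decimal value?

MSB is 1, so the value is negative. Find the magnitude:
1. Invert bits:  00000
2. Add 1:        00001  = 1
3. Apply sign:   -1

Answer: -1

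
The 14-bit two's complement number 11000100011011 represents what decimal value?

MSB is 1, so the value is negative. Find the magnitude:
1. Invert bits:  00111011100100
2. Add 1:        00111011100101  = 3813
3. Apply sign:   -3813

Answer: -3813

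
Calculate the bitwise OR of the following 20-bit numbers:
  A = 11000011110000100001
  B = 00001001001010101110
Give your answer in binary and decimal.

Apply | to each column (1 where either bit is 1):
  11000011110000100001
| 00001001001010101110
----------------------
  11001011111010101111

Answer: 11001011111010101111 (835247)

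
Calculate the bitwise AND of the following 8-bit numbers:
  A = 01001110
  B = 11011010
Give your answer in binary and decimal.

Apply & to each column (1 only where both bits are 1):
  01001110
& 11011010
----------
  01001010

Answer: 01001010 (74)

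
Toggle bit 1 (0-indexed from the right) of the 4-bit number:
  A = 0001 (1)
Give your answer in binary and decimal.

Mask = 1 << 1 = 0010
Bit 1 of A is 0; XOR with the mask flips it to 1.
  0001
^ 0010
------
  0011

Answer: 0011 (3)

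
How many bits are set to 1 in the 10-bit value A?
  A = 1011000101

1011000101
1-bits at positions (from bit 0 = LSB): 0, 2, 6, 7, 9
Count = 5

Answer: 5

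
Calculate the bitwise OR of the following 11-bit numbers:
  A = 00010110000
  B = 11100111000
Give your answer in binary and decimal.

Apply | to each column (1 where either bit is 1):
  00010110000
| 11100111000
-------------
  11110111000

Answer: 11110111000 (1976)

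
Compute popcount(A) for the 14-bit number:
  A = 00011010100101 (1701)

00011010100101
1-bits at positions (from bit 0 = LSB): 0, 2, 5, 7, 9, 10
Count = 6

Answer: 6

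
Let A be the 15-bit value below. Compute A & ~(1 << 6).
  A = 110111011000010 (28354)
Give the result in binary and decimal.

Mask = ~(1 << 6) = 111111110111111
Bit 6 of A is 1, so AND-ing with the mask clears it to 0.
  110111011000010
& 111111110111111
-----------------
  110111010000010

Answer: 110111010000010 (28290)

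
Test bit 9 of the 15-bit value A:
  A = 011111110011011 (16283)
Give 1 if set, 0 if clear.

Bit 9 is the 10th from the right.
  011111110011011
       ^
That bit is 1.

Answer: 1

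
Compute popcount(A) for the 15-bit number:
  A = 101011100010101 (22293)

101011100010101
1-bits at positions (from bit 0 = LSB): 0, 2, 4, 8, 9, 10, 12, 14
Count = 8

Answer: 8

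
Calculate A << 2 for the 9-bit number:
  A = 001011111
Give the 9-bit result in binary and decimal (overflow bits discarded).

Shift left by 2: drop the top 2 bit(s), append 2 zero(s) on the right.
  001011111  ->  discard [00], keep [1011111], append 00
= 101111100

Answer: 101111100 (380)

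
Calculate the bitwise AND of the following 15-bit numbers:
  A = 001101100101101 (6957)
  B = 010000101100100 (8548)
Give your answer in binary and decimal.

Apply & to each column (1 only where both bits are 1):
  001101100101101
& 010000101100100
-----------------
  000000100100100

Answer: 000000100100100 (292)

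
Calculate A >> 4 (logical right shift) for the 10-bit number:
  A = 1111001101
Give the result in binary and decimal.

Logical shift right by 4: drop the bottom 4 bit(s), prepend 4 zero(s) on the left.
  1111001101  ->  keep [111100], discard [1101], prepend 0000
= 0000111100

Answer: 0000111100 (60)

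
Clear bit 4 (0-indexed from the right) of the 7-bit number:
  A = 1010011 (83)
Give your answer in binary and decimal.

Mask = ~(1 << 4) = 1101111
Bit 4 of A is 1, so AND-ing with the mask clears it to 0.
  1010011
& 1101111
---------
  1000011

Answer: 1000011 (67)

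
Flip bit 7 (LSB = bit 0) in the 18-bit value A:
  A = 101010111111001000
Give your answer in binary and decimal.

Mask = 1 << 7 = 000000000010000000
Bit 7 of A is 1; XOR with the mask flips it to 0.
  101010111111001000
^ 000000000010000000
--------------------
  101010111101001000

Answer: 101010111101001000 (175944)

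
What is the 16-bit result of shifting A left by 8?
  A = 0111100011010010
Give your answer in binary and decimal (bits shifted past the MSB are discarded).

Shift left by 8: drop the top 8 bit(s), append 8 zero(s) on the right.
  0111100011010010  ->  discard [01111000], keep [11010010], append 00000000
= 1101001000000000

Answer: 1101001000000000 (53760)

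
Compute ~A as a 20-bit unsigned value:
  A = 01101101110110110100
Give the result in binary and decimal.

Flip each bit (0->1, 1->0):
  01101101110110110100
  10010010001001001011

Answer: 10010010001001001011 (598603)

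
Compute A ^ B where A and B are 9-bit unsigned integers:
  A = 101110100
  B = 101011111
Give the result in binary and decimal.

Apply ^ to each column (1 where bits differ):
  101110100
^ 101011111
-----------
  000101011

Answer: 000101011 (43)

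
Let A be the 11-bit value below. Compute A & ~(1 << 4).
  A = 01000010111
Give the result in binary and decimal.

Mask = ~(1 << 4) = 11111101111
Bit 4 of A is 1, so AND-ing with the mask clears it to 0.
  01000010111
& 11111101111
-------------
  01000000111

Answer: 01000000111 (519)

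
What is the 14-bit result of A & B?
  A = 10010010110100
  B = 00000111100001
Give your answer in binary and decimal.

Apply & to each column (1 only where both bits are 1):
  10010010110100
& 00000111100001
----------------
  00000010100000

Answer: 00000010100000 (160)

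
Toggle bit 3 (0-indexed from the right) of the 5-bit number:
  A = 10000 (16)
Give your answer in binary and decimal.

Mask = 1 << 3 = 01000
Bit 3 of A is 0; XOR with the mask flips it to 1.
  10000
^ 01000
-------
  11000

Answer: 11000 (24)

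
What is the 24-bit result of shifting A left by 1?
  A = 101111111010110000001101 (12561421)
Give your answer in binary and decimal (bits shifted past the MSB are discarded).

Shift left by 1: drop the top 1 bit(s), append 1 zero(s) on the right.
  101111111010110000001101  ->  discard [1], keep [01111111010110000001101], append 0
= 011111110101100000011010

Answer: 011111110101100000011010 (8345626)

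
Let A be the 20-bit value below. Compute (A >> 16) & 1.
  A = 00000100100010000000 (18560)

Bit 16 is the 17th from the right.
  00000100100010000000
     ^
That bit is 0.

Answer: 0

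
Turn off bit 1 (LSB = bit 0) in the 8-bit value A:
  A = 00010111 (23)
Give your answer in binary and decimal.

Mask = ~(1 << 1) = 11111101
Bit 1 of A is 1, so AND-ing with the mask clears it to 0.
  00010111
& 11111101
----------
  00010101

Answer: 00010101 (21)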